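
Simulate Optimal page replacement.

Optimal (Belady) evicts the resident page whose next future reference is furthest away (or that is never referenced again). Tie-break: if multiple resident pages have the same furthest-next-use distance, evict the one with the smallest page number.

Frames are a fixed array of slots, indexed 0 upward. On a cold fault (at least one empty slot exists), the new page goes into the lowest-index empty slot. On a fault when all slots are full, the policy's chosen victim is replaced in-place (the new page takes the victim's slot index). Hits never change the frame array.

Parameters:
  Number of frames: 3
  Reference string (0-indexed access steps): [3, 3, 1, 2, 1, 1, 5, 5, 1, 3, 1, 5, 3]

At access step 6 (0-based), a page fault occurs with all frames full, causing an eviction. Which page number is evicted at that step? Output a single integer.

Answer: 2

Derivation:
Step 0: ref 3 -> FAULT, frames=[3,-,-]
Step 1: ref 3 -> HIT, frames=[3,-,-]
Step 2: ref 1 -> FAULT, frames=[3,1,-]
Step 3: ref 2 -> FAULT, frames=[3,1,2]
Step 4: ref 1 -> HIT, frames=[3,1,2]
Step 5: ref 1 -> HIT, frames=[3,1,2]
Step 6: ref 5 -> FAULT, evict 2, frames=[3,1,5]
At step 6: evicted page 2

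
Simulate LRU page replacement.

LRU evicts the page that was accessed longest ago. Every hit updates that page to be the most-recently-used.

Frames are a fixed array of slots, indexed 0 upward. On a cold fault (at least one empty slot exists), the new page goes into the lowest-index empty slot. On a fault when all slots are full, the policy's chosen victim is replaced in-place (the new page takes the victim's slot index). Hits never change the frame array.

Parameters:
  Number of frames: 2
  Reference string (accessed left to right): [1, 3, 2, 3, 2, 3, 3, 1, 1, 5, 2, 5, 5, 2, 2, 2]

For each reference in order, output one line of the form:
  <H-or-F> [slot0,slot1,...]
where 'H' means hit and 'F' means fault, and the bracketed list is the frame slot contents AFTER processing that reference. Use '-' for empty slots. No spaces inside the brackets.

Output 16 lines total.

F [1,-]
F [1,3]
F [2,3]
H [2,3]
H [2,3]
H [2,3]
H [2,3]
F [1,3]
H [1,3]
F [1,5]
F [2,5]
H [2,5]
H [2,5]
H [2,5]
H [2,5]
H [2,5]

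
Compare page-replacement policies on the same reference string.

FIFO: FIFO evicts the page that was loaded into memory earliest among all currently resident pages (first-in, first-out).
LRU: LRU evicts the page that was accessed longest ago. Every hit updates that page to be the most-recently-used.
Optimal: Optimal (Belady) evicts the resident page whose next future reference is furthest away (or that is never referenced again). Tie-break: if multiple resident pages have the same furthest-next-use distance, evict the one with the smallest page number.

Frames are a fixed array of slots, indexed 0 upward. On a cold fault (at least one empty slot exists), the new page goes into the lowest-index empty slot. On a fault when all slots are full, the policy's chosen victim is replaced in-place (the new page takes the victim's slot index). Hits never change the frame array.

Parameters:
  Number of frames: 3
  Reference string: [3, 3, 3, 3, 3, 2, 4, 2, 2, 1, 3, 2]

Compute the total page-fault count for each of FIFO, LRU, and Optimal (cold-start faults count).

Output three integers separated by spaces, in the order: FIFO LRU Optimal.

Answer: 6 5 4

Derivation:
--- FIFO ---
  step 0: ref 3 -> FAULT, frames=[3,-,-] (faults so far: 1)
  step 1: ref 3 -> HIT, frames=[3,-,-] (faults so far: 1)
  step 2: ref 3 -> HIT, frames=[3,-,-] (faults so far: 1)
  step 3: ref 3 -> HIT, frames=[3,-,-] (faults so far: 1)
  step 4: ref 3 -> HIT, frames=[3,-,-] (faults so far: 1)
  step 5: ref 2 -> FAULT, frames=[3,2,-] (faults so far: 2)
  step 6: ref 4 -> FAULT, frames=[3,2,4] (faults so far: 3)
  step 7: ref 2 -> HIT, frames=[3,2,4] (faults so far: 3)
  step 8: ref 2 -> HIT, frames=[3,2,4] (faults so far: 3)
  step 9: ref 1 -> FAULT, evict 3, frames=[1,2,4] (faults so far: 4)
  step 10: ref 3 -> FAULT, evict 2, frames=[1,3,4] (faults so far: 5)
  step 11: ref 2 -> FAULT, evict 4, frames=[1,3,2] (faults so far: 6)
  FIFO total faults: 6
--- LRU ---
  step 0: ref 3 -> FAULT, frames=[3,-,-] (faults so far: 1)
  step 1: ref 3 -> HIT, frames=[3,-,-] (faults so far: 1)
  step 2: ref 3 -> HIT, frames=[3,-,-] (faults so far: 1)
  step 3: ref 3 -> HIT, frames=[3,-,-] (faults so far: 1)
  step 4: ref 3 -> HIT, frames=[3,-,-] (faults so far: 1)
  step 5: ref 2 -> FAULT, frames=[3,2,-] (faults so far: 2)
  step 6: ref 4 -> FAULT, frames=[3,2,4] (faults so far: 3)
  step 7: ref 2 -> HIT, frames=[3,2,4] (faults so far: 3)
  step 8: ref 2 -> HIT, frames=[3,2,4] (faults so far: 3)
  step 9: ref 1 -> FAULT, evict 3, frames=[1,2,4] (faults so far: 4)
  step 10: ref 3 -> FAULT, evict 4, frames=[1,2,3] (faults so far: 5)
  step 11: ref 2 -> HIT, frames=[1,2,3] (faults so far: 5)
  LRU total faults: 5
--- Optimal ---
  step 0: ref 3 -> FAULT, frames=[3,-,-] (faults so far: 1)
  step 1: ref 3 -> HIT, frames=[3,-,-] (faults so far: 1)
  step 2: ref 3 -> HIT, frames=[3,-,-] (faults so far: 1)
  step 3: ref 3 -> HIT, frames=[3,-,-] (faults so far: 1)
  step 4: ref 3 -> HIT, frames=[3,-,-] (faults so far: 1)
  step 5: ref 2 -> FAULT, frames=[3,2,-] (faults so far: 2)
  step 6: ref 4 -> FAULT, frames=[3,2,4] (faults so far: 3)
  step 7: ref 2 -> HIT, frames=[3,2,4] (faults so far: 3)
  step 8: ref 2 -> HIT, frames=[3,2,4] (faults so far: 3)
  step 9: ref 1 -> FAULT, evict 4, frames=[3,2,1] (faults so far: 4)
  step 10: ref 3 -> HIT, frames=[3,2,1] (faults so far: 4)
  step 11: ref 2 -> HIT, frames=[3,2,1] (faults so far: 4)
  Optimal total faults: 4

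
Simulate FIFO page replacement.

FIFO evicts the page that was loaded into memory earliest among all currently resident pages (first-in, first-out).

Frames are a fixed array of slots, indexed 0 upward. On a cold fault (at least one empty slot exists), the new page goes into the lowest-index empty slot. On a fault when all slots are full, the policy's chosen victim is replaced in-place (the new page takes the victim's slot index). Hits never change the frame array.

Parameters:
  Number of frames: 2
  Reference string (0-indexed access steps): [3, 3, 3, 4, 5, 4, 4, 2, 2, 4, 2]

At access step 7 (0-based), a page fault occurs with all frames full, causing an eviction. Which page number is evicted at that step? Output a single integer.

Step 0: ref 3 -> FAULT, frames=[3,-]
Step 1: ref 3 -> HIT, frames=[3,-]
Step 2: ref 3 -> HIT, frames=[3,-]
Step 3: ref 4 -> FAULT, frames=[3,4]
Step 4: ref 5 -> FAULT, evict 3, frames=[5,4]
Step 5: ref 4 -> HIT, frames=[5,4]
Step 6: ref 4 -> HIT, frames=[5,4]
Step 7: ref 2 -> FAULT, evict 4, frames=[5,2]
At step 7: evicted page 4

Answer: 4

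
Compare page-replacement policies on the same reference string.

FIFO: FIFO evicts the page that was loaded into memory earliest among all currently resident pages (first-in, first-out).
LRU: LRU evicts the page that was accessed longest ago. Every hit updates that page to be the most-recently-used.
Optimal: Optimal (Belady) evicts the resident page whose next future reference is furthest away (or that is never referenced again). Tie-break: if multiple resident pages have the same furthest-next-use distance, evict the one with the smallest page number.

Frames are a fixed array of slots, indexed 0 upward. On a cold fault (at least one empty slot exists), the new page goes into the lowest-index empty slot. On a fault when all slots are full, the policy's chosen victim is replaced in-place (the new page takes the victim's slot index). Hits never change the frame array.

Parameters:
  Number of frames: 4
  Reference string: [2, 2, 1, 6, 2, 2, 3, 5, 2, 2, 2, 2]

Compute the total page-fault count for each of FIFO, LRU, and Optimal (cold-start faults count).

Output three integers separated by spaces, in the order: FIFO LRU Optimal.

Answer: 6 5 5

Derivation:
--- FIFO ---
  step 0: ref 2 -> FAULT, frames=[2,-,-,-] (faults so far: 1)
  step 1: ref 2 -> HIT, frames=[2,-,-,-] (faults so far: 1)
  step 2: ref 1 -> FAULT, frames=[2,1,-,-] (faults so far: 2)
  step 3: ref 6 -> FAULT, frames=[2,1,6,-] (faults so far: 3)
  step 4: ref 2 -> HIT, frames=[2,1,6,-] (faults so far: 3)
  step 5: ref 2 -> HIT, frames=[2,1,6,-] (faults so far: 3)
  step 6: ref 3 -> FAULT, frames=[2,1,6,3] (faults so far: 4)
  step 7: ref 5 -> FAULT, evict 2, frames=[5,1,6,3] (faults so far: 5)
  step 8: ref 2 -> FAULT, evict 1, frames=[5,2,6,3] (faults so far: 6)
  step 9: ref 2 -> HIT, frames=[5,2,6,3] (faults so far: 6)
  step 10: ref 2 -> HIT, frames=[5,2,6,3] (faults so far: 6)
  step 11: ref 2 -> HIT, frames=[5,2,6,3] (faults so far: 6)
  FIFO total faults: 6
--- LRU ---
  step 0: ref 2 -> FAULT, frames=[2,-,-,-] (faults so far: 1)
  step 1: ref 2 -> HIT, frames=[2,-,-,-] (faults so far: 1)
  step 2: ref 1 -> FAULT, frames=[2,1,-,-] (faults so far: 2)
  step 3: ref 6 -> FAULT, frames=[2,1,6,-] (faults so far: 3)
  step 4: ref 2 -> HIT, frames=[2,1,6,-] (faults so far: 3)
  step 5: ref 2 -> HIT, frames=[2,1,6,-] (faults so far: 3)
  step 6: ref 3 -> FAULT, frames=[2,1,6,3] (faults so far: 4)
  step 7: ref 5 -> FAULT, evict 1, frames=[2,5,6,3] (faults so far: 5)
  step 8: ref 2 -> HIT, frames=[2,5,6,3] (faults so far: 5)
  step 9: ref 2 -> HIT, frames=[2,5,6,3] (faults so far: 5)
  step 10: ref 2 -> HIT, frames=[2,5,6,3] (faults so far: 5)
  step 11: ref 2 -> HIT, frames=[2,5,6,3] (faults so far: 5)
  LRU total faults: 5
--- Optimal ---
  step 0: ref 2 -> FAULT, frames=[2,-,-,-] (faults so far: 1)
  step 1: ref 2 -> HIT, frames=[2,-,-,-] (faults so far: 1)
  step 2: ref 1 -> FAULT, frames=[2,1,-,-] (faults so far: 2)
  step 3: ref 6 -> FAULT, frames=[2,1,6,-] (faults so far: 3)
  step 4: ref 2 -> HIT, frames=[2,1,6,-] (faults so far: 3)
  step 5: ref 2 -> HIT, frames=[2,1,6,-] (faults so far: 3)
  step 6: ref 3 -> FAULT, frames=[2,1,6,3] (faults so far: 4)
  step 7: ref 5 -> FAULT, evict 1, frames=[2,5,6,3] (faults so far: 5)
  step 8: ref 2 -> HIT, frames=[2,5,6,3] (faults so far: 5)
  step 9: ref 2 -> HIT, frames=[2,5,6,3] (faults so far: 5)
  step 10: ref 2 -> HIT, frames=[2,5,6,3] (faults so far: 5)
  step 11: ref 2 -> HIT, frames=[2,5,6,3] (faults so far: 5)
  Optimal total faults: 5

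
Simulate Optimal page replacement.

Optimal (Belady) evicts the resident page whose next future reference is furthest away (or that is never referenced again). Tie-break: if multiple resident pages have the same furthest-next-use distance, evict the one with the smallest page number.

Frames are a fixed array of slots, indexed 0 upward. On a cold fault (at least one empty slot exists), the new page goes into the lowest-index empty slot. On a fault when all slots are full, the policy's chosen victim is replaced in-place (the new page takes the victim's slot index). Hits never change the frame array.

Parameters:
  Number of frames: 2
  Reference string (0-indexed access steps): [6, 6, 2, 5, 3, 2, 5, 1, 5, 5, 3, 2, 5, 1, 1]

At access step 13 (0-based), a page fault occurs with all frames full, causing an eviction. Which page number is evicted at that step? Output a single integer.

Step 0: ref 6 -> FAULT, frames=[6,-]
Step 1: ref 6 -> HIT, frames=[6,-]
Step 2: ref 2 -> FAULT, frames=[6,2]
Step 3: ref 5 -> FAULT, evict 6, frames=[5,2]
Step 4: ref 3 -> FAULT, evict 5, frames=[3,2]
Step 5: ref 2 -> HIT, frames=[3,2]
Step 6: ref 5 -> FAULT, evict 2, frames=[3,5]
Step 7: ref 1 -> FAULT, evict 3, frames=[1,5]
Step 8: ref 5 -> HIT, frames=[1,5]
Step 9: ref 5 -> HIT, frames=[1,5]
Step 10: ref 3 -> FAULT, evict 1, frames=[3,5]
Step 11: ref 2 -> FAULT, evict 3, frames=[2,5]
Step 12: ref 5 -> HIT, frames=[2,5]
Step 13: ref 1 -> FAULT, evict 2, frames=[1,5]
At step 13: evicted page 2

Answer: 2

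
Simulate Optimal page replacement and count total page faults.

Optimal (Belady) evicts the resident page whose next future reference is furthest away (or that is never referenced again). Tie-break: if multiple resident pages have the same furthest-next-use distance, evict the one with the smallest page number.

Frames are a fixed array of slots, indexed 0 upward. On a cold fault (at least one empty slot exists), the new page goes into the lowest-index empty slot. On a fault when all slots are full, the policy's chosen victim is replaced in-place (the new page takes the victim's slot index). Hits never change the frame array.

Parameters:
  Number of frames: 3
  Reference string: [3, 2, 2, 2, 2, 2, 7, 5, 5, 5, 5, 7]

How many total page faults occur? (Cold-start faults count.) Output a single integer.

Answer: 4

Derivation:
Step 0: ref 3 → FAULT, frames=[3,-,-]
Step 1: ref 2 → FAULT, frames=[3,2,-]
Step 2: ref 2 → HIT, frames=[3,2,-]
Step 3: ref 2 → HIT, frames=[3,2,-]
Step 4: ref 2 → HIT, frames=[3,2,-]
Step 5: ref 2 → HIT, frames=[3,2,-]
Step 6: ref 7 → FAULT, frames=[3,2,7]
Step 7: ref 5 → FAULT (evict 2), frames=[3,5,7]
Step 8: ref 5 → HIT, frames=[3,5,7]
Step 9: ref 5 → HIT, frames=[3,5,7]
Step 10: ref 5 → HIT, frames=[3,5,7]
Step 11: ref 7 → HIT, frames=[3,5,7]
Total faults: 4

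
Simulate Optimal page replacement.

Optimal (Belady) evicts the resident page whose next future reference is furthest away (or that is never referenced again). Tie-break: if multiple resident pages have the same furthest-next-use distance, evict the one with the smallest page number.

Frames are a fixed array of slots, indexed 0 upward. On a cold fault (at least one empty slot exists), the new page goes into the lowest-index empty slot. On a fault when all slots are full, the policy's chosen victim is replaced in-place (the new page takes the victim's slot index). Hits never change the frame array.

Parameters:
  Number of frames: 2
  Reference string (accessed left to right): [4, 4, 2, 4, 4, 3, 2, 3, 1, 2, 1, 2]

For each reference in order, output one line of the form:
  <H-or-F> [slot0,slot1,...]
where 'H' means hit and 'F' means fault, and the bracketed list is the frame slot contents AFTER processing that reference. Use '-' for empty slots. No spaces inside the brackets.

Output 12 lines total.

F [4,-]
H [4,-]
F [4,2]
H [4,2]
H [4,2]
F [3,2]
H [3,2]
H [3,2]
F [1,2]
H [1,2]
H [1,2]
H [1,2]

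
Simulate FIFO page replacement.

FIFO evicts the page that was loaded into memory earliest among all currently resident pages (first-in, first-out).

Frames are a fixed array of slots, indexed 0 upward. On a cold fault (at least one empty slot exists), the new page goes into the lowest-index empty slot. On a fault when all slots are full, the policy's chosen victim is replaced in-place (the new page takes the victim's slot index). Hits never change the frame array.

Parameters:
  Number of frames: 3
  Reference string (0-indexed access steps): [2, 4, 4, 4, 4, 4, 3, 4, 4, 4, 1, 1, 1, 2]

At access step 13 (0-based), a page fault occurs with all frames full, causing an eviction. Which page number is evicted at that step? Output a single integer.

Step 0: ref 2 -> FAULT, frames=[2,-,-]
Step 1: ref 4 -> FAULT, frames=[2,4,-]
Step 2: ref 4 -> HIT, frames=[2,4,-]
Step 3: ref 4 -> HIT, frames=[2,4,-]
Step 4: ref 4 -> HIT, frames=[2,4,-]
Step 5: ref 4 -> HIT, frames=[2,4,-]
Step 6: ref 3 -> FAULT, frames=[2,4,3]
Step 7: ref 4 -> HIT, frames=[2,4,3]
Step 8: ref 4 -> HIT, frames=[2,4,3]
Step 9: ref 4 -> HIT, frames=[2,4,3]
Step 10: ref 1 -> FAULT, evict 2, frames=[1,4,3]
Step 11: ref 1 -> HIT, frames=[1,4,3]
Step 12: ref 1 -> HIT, frames=[1,4,3]
Step 13: ref 2 -> FAULT, evict 4, frames=[1,2,3]
At step 13: evicted page 4

Answer: 4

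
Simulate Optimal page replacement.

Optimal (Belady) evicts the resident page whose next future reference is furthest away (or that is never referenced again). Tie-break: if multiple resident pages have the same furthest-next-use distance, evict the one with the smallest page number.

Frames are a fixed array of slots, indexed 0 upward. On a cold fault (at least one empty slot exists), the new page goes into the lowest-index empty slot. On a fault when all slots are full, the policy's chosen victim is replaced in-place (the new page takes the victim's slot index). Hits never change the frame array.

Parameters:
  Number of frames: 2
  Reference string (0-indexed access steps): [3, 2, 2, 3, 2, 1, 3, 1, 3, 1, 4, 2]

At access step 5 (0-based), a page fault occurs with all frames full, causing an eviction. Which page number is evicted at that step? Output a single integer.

Step 0: ref 3 -> FAULT, frames=[3,-]
Step 1: ref 2 -> FAULT, frames=[3,2]
Step 2: ref 2 -> HIT, frames=[3,2]
Step 3: ref 3 -> HIT, frames=[3,2]
Step 4: ref 2 -> HIT, frames=[3,2]
Step 5: ref 1 -> FAULT, evict 2, frames=[3,1]
At step 5: evicted page 2

Answer: 2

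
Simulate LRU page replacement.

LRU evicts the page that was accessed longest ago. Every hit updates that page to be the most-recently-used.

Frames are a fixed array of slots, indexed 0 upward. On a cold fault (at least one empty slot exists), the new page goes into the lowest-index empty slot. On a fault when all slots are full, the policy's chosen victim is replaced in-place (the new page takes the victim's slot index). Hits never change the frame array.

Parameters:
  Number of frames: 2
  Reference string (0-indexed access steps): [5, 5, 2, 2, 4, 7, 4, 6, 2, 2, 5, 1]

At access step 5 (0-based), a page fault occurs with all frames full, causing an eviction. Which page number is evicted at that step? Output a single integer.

Answer: 2

Derivation:
Step 0: ref 5 -> FAULT, frames=[5,-]
Step 1: ref 5 -> HIT, frames=[5,-]
Step 2: ref 2 -> FAULT, frames=[5,2]
Step 3: ref 2 -> HIT, frames=[5,2]
Step 4: ref 4 -> FAULT, evict 5, frames=[4,2]
Step 5: ref 7 -> FAULT, evict 2, frames=[4,7]
At step 5: evicted page 2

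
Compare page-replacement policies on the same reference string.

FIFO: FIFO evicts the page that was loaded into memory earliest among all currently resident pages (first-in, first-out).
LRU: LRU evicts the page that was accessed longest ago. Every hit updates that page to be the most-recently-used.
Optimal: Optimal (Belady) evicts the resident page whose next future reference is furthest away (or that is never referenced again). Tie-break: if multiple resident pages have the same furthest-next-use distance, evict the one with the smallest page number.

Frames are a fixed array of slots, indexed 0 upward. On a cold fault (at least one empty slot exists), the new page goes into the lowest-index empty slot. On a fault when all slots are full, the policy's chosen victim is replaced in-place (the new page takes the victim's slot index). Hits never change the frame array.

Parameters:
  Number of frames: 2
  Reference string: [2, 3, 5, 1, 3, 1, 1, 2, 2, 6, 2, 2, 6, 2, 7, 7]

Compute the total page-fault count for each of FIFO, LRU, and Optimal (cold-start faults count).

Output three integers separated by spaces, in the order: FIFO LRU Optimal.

--- FIFO ---
  step 0: ref 2 -> FAULT, frames=[2,-] (faults so far: 1)
  step 1: ref 3 -> FAULT, frames=[2,3] (faults so far: 2)
  step 2: ref 5 -> FAULT, evict 2, frames=[5,3] (faults so far: 3)
  step 3: ref 1 -> FAULT, evict 3, frames=[5,1] (faults so far: 4)
  step 4: ref 3 -> FAULT, evict 5, frames=[3,1] (faults so far: 5)
  step 5: ref 1 -> HIT, frames=[3,1] (faults so far: 5)
  step 6: ref 1 -> HIT, frames=[3,1] (faults so far: 5)
  step 7: ref 2 -> FAULT, evict 1, frames=[3,2] (faults so far: 6)
  step 8: ref 2 -> HIT, frames=[3,2] (faults so far: 6)
  step 9: ref 6 -> FAULT, evict 3, frames=[6,2] (faults so far: 7)
  step 10: ref 2 -> HIT, frames=[6,2] (faults so far: 7)
  step 11: ref 2 -> HIT, frames=[6,2] (faults so far: 7)
  step 12: ref 6 -> HIT, frames=[6,2] (faults so far: 7)
  step 13: ref 2 -> HIT, frames=[6,2] (faults so far: 7)
  step 14: ref 7 -> FAULT, evict 2, frames=[6,7] (faults so far: 8)
  step 15: ref 7 -> HIT, frames=[6,7] (faults so far: 8)
  FIFO total faults: 8
--- LRU ---
  step 0: ref 2 -> FAULT, frames=[2,-] (faults so far: 1)
  step 1: ref 3 -> FAULT, frames=[2,3] (faults so far: 2)
  step 2: ref 5 -> FAULT, evict 2, frames=[5,3] (faults so far: 3)
  step 3: ref 1 -> FAULT, evict 3, frames=[5,1] (faults so far: 4)
  step 4: ref 3 -> FAULT, evict 5, frames=[3,1] (faults so far: 5)
  step 5: ref 1 -> HIT, frames=[3,1] (faults so far: 5)
  step 6: ref 1 -> HIT, frames=[3,1] (faults so far: 5)
  step 7: ref 2 -> FAULT, evict 3, frames=[2,1] (faults so far: 6)
  step 8: ref 2 -> HIT, frames=[2,1] (faults so far: 6)
  step 9: ref 6 -> FAULT, evict 1, frames=[2,6] (faults so far: 7)
  step 10: ref 2 -> HIT, frames=[2,6] (faults so far: 7)
  step 11: ref 2 -> HIT, frames=[2,6] (faults so far: 7)
  step 12: ref 6 -> HIT, frames=[2,6] (faults so far: 7)
  step 13: ref 2 -> HIT, frames=[2,6] (faults so far: 7)
  step 14: ref 7 -> FAULT, evict 6, frames=[2,7] (faults so far: 8)
  step 15: ref 7 -> HIT, frames=[2,7] (faults so far: 8)
  LRU total faults: 8
--- Optimal ---
  step 0: ref 2 -> FAULT, frames=[2,-] (faults so far: 1)
  step 1: ref 3 -> FAULT, frames=[2,3] (faults so far: 2)
  step 2: ref 5 -> FAULT, evict 2, frames=[5,3] (faults so far: 3)
  step 3: ref 1 -> FAULT, evict 5, frames=[1,3] (faults so far: 4)
  step 4: ref 3 -> HIT, frames=[1,3] (faults so far: 4)
  step 5: ref 1 -> HIT, frames=[1,3] (faults so far: 4)
  step 6: ref 1 -> HIT, frames=[1,3] (faults so far: 4)
  step 7: ref 2 -> FAULT, evict 1, frames=[2,3] (faults so far: 5)
  step 8: ref 2 -> HIT, frames=[2,3] (faults so far: 5)
  step 9: ref 6 -> FAULT, evict 3, frames=[2,6] (faults so far: 6)
  step 10: ref 2 -> HIT, frames=[2,6] (faults so far: 6)
  step 11: ref 2 -> HIT, frames=[2,6] (faults so far: 6)
  step 12: ref 6 -> HIT, frames=[2,6] (faults so far: 6)
  step 13: ref 2 -> HIT, frames=[2,6] (faults so far: 6)
  step 14: ref 7 -> FAULT, evict 2, frames=[7,6] (faults so far: 7)
  step 15: ref 7 -> HIT, frames=[7,6] (faults so far: 7)
  Optimal total faults: 7

Answer: 8 8 7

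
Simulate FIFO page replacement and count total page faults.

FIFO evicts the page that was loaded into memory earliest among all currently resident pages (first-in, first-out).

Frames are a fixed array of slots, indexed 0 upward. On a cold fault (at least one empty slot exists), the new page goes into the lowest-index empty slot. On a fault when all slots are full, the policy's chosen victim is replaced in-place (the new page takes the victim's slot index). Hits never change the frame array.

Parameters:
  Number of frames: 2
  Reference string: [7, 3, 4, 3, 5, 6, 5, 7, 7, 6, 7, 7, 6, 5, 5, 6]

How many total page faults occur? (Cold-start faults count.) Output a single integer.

Step 0: ref 7 → FAULT, frames=[7,-]
Step 1: ref 3 → FAULT, frames=[7,3]
Step 2: ref 4 → FAULT (evict 7), frames=[4,3]
Step 3: ref 3 → HIT, frames=[4,3]
Step 4: ref 5 → FAULT (evict 3), frames=[4,5]
Step 5: ref 6 → FAULT (evict 4), frames=[6,5]
Step 6: ref 5 → HIT, frames=[6,5]
Step 7: ref 7 → FAULT (evict 5), frames=[6,7]
Step 8: ref 7 → HIT, frames=[6,7]
Step 9: ref 6 → HIT, frames=[6,7]
Step 10: ref 7 → HIT, frames=[6,7]
Step 11: ref 7 → HIT, frames=[6,7]
Step 12: ref 6 → HIT, frames=[6,7]
Step 13: ref 5 → FAULT (evict 6), frames=[5,7]
Step 14: ref 5 → HIT, frames=[5,7]
Step 15: ref 6 → FAULT (evict 7), frames=[5,6]
Total faults: 8

Answer: 8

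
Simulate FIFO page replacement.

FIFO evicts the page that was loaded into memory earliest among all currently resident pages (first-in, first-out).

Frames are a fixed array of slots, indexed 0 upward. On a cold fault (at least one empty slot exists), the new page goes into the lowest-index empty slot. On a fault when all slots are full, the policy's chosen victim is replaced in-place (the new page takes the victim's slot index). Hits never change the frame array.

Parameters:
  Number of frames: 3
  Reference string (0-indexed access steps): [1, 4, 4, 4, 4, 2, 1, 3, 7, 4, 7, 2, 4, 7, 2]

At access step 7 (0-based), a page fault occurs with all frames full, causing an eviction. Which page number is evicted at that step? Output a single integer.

Step 0: ref 1 -> FAULT, frames=[1,-,-]
Step 1: ref 4 -> FAULT, frames=[1,4,-]
Step 2: ref 4 -> HIT, frames=[1,4,-]
Step 3: ref 4 -> HIT, frames=[1,4,-]
Step 4: ref 4 -> HIT, frames=[1,4,-]
Step 5: ref 2 -> FAULT, frames=[1,4,2]
Step 6: ref 1 -> HIT, frames=[1,4,2]
Step 7: ref 3 -> FAULT, evict 1, frames=[3,4,2]
At step 7: evicted page 1

Answer: 1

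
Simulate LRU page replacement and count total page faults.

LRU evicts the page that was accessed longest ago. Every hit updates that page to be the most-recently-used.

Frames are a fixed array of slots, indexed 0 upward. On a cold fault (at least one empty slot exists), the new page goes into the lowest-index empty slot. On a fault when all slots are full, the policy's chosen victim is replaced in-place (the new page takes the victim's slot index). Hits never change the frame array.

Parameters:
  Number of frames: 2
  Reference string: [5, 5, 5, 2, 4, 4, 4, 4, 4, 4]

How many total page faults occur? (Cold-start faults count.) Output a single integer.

Step 0: ref 5 → FAULT, frames=[5,-]
Step 1: ref 5 → HIT, frames=[5,-]
Step 2: ref 5 → HIT, frames=[5,-]
Step 3: ref 2 → FAULT, frames=[5,2]
Step 4: ref 4 → FAULT (evict 5), frames=[4,2]
Step 5: ref 4 → HIT, frames=[4,2]
Step 6: ref 4 → HIT, frames=[4,2]
Step 7: ref 4 → HIT, frames=[4,2]
Step 8: ref 4 → HIT, frames=[4,2]
Step 9: ref 4 → HIT, frames=[4,2]
Total faults: 3

Answer: 3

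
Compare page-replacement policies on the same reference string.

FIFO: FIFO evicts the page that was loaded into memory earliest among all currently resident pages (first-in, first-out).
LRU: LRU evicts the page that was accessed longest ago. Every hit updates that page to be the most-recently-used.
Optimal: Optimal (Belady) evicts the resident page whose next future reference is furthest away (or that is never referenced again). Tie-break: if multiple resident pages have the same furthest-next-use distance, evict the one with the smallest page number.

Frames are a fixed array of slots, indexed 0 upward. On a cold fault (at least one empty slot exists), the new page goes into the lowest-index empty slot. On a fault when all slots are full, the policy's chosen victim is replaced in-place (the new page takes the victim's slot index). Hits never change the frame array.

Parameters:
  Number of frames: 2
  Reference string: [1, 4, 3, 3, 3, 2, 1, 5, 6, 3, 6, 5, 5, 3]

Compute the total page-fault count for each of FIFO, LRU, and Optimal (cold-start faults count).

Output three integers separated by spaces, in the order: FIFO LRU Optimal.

--- FIFO ---
  step 0: ref 1 -> FAULT, frames=[1,-] (faults so far: 1)
  step 1: ref 4 -> FAULT, frames=[1,4] (faults so far: 2)
  step 2: ref 3 -> FAULT, evict 1, frames=[3,4] (faults so far: 3)
  step 3: ref 3 -> HIT, frames=[3,4] (faults so far: 3)
  step 4: ref 3 -> HIT, frames=[3,4] (faults so far: 3)
  step 5: ref 2 -> FAULT, evict 4, frames=[3,2] (faults so far: 4)
  step 6: ref 1 -> FAULT, evict 3, frames=[1,2] (faults so far: 5)
  step 7: ref 5 -> FAULT, evict 2, frames=[1,5] (faults so far: 6)
  step 8: ref 6 -> FAULT, evict 1, frames=[6,5] (faults so far: 7)
  step 9: ref 3 -> FAULT, evict 5, frames=[6,3] (faults so far: 8)
  step 10: ref 6 -> HIT, frames=[6,3] (faults so far: 8)
  step 11: ref 5 -> FAULT, evict 6, frames=[5,3] (faults so far: 9)
  step 12: ref 5 -> HIT, frames=[5,3] (faults so far: 9)
  step 13: ref 3 -> HIT, frames=[5,3] (faults so far: 9)
  FIFO total faults: 9
--- LRU ---
  step 0: ref 1 -> FAULT, frames=[1,-] (faults so far: 1)
  step 1: ref 4 -> FAULT, frames=[1,4] (faults so far: 2)
  step 2: ref 3 -> FAULT, evict 1, frames=[3,4] (faults so far: 3)
  step 3: ref 3 -> HIT, frames=[3,4] (faults so far: 3)
  step 4: ref 3 -> HIT, frames=[3,4] (faults so far: 3)
  step 5: ref 2 -> FAULT, evict 4, frames=[3,2] (faults so far: 4)
  step 6: ref 1 -> FAULT, evict 3, frames=[1,2] (faults so far: 5)
  step 7: ref 5 -> FAULT, evict 2, frames=[1,5] (faults so far: 6)
  step 8: ref 6 -> FAULT, evict 1, frames=[6,5] (faults so far: 7)
  step 9: ref 3 -> FAULT, evict 5, frames=[6,3] (faults so far: 8)
  step 10: ref 6 -> HIT, frames=[6,3] (faults so far: 8)
  step 11: ref 5 -> FAULT, evict 3, frames=[6,5] (faults so far: 9)
  step 12: ref 5 -> HIT, frames=[6,5] (faults so far: 9)
  step 13: ref 3 -> FAULT, evict 6, frames=[3,5] (faults so far: 10)
  LRU total faults: 10
--- Optimal ---
  step 0: ref 1 -> FAULT, frames=[1,-] (faults so far: 1)
  step 1: ref 4 -> FAULT, frames=[1,4] (faults so far: 2)
  step 2: ref 3 -> FAULT, evict 4, frames=[1,3] (faults so far: 3)
  step 3: ref 3 -> HIT, frames=[1,3] (faults so far: 3)
  step 4: ref 3 -> HIT, frames=[1,3] (faults so far: 3)
  step 5: ref 2 -> FAULT, evict 3, frames=[1,2] (faults so far: 4)
  step 6: ref 1 -> HIT, frames=[1,2] (faults so far: 4)
  step 7: ref 5 -> FAULT, evict 1, frames=[5,2] (faults so far: 5)
  step 8: ref 6 -> FAULT, evict 2, frames=[5,6] (faults so far: 6)
  step 9: ref 3 -> FAULT, evict 5, frames=[3,6] (faults so far: 7)
  step 10: ref 6 -> HIT, frames=[3,6] (faults so far: 7)
  step 11: ref 5 -> FAULT, evict 6, frames=[3,5] (faults so far: 8)
  step 12: ref 5 -> HIT, frames=[3,5] (faults so far: 8)
  step 13: ref 3 -> HIT, frames=[3,5] (faults so far: 8)
  Optimal total faults: 8

Answer: 9 10 8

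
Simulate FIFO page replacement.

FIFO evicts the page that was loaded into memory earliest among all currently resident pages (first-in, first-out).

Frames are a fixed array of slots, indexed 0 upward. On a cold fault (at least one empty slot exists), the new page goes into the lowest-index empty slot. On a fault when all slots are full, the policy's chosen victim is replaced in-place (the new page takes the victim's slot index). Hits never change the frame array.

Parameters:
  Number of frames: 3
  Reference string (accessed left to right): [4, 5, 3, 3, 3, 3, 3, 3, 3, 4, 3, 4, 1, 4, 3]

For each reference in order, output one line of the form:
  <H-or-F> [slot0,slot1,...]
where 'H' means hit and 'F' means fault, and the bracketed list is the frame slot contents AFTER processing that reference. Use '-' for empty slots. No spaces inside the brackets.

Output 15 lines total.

F [4,-,-]
F [4,5,-]
F [4,5,3]
H [4,5,3]
H [4,5,3]
H [4,5,3]
H [4,5,3]
H [4,5,3]
H [4,5,3]
H [4,5,3]
H [4,5,3]
H [4,5,3]
F [1,5,3]
F [1,4,3]
H [1,4,3]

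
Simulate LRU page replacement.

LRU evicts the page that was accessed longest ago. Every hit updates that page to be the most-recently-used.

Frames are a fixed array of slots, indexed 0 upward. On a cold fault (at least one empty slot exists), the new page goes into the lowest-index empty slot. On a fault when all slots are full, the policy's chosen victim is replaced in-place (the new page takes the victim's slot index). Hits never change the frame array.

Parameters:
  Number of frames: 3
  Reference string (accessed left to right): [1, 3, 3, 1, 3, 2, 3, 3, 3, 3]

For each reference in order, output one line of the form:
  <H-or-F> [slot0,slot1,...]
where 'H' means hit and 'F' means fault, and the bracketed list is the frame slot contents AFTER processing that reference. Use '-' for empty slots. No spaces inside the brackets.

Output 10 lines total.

F [1,-,-]
F [1,3,-]
H [1,3,-]
H [1,3,-]
H [1,3,-]
F [1,3,2]
H [1,3,2]
H [1,3,2]
H [1,3,2]
H [1,3,2]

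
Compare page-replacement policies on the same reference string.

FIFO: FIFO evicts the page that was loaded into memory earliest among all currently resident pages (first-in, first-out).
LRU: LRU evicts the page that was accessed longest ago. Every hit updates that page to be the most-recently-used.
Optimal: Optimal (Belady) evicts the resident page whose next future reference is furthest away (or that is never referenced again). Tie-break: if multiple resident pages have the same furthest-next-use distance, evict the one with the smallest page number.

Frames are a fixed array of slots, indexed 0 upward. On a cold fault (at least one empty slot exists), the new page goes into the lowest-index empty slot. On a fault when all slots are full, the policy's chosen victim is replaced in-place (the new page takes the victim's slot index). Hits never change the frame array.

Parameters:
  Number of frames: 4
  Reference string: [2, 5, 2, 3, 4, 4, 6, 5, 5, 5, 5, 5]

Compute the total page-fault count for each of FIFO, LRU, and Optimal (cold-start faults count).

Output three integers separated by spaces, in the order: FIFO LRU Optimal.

--- FIFO ---
  step 0: ref 2 -> FAULT, frames=[2,-,-,-] (faults so far: 1)
  step 1: ref 5 -> FAULT, frames=[2,5,-,-] (faults so far: 2)
  step 2: ref 2 -> HIT, frames=[2,5,-,-] (faults so far: 2)
  step 3: ref 3 -> FAULT, frames=[2,5,3,-] (faults so far: 3)
  step 4: ref 4 -> FAULT, frames=[2,5,3,4] (faults so far: 4)
  step 5: ref 4 -> HIT, frames=[2,5,3,4] (faults so far: 4)
  step 6: ref 6 -> FAULT, evict 2, frames=[6,5,3,4] (faults so far: 5)
  step 7: ref 5 -> HIT, frames=[6,5,3,4] (faults so far: 5)
  step 8: ref 5 -> HIT, frames=[6,5,3,4] (faults so far: 5)
  step 9: ref 5 -> HIT, frames=[6,5,3,4] (faults so far: 5)
  step 10: ref 5 -> HIT, frames=[6,5,3,4] (faults so far: 5)
  step 11: ref 5 -> HIT, frames=[6,5,3,4] (faults so far: 5)
  FIFO total faults: 5
--- LRU ---
  step 0: ref 2 -> FAULT, frames=[2,-,-,-] (faults so far: 1)
  step 1: ref 5 -> FAULT, frames=[2,5,-,-] (faults so far: 2)
  step 2: ref 2 -> HIT, frames=[2,5,-,-] (faults so far: 2)
  step 3: ref 3 -> FAULT, frames=[2,5,3,-] (faults so far: 3)
  step 4: ref 4 -> FAULT, frames=[2,5,3,4] (faults so far: 4)
  step 5: ref 4 -> HIT, frames=[2,5,3,4] (faults so far: 4)
  step 6: ref 6 -> FAULT, evict 5, frames=[2,6,3,4] (faults so far: 5)
  step 7: ref 5 -> FAULT, evict 2, frames=[5,6,3,4] (faults so far: 6)
  step 8: ref 5 -> HIT, frames=[5,6,3,4] (faults so far: 6)
  step 9: ref 5 -> HIT, frames=[5,6,3,4] (faults so far: 6)
  step 10: ref 5 -> HIT, frames=[5,6,3,4] (faults so far: 6)
  step 11: ref 5 -> HIT, frames=[5,6,3,4] (faults so far: 6)
  LRU total faults: 6
--- Optimal ---
  step 0: ref 2 -> FAULT, frames=[2,-,-,-] (faults so far: 1)
  step 1: ref 5 -> FAULT, frames=[2,5,-,-] (faults so far: 2)
  step 2: ref 2 -> HIT, frames=[2,5,-,-] (faults so far: 2)
  step 3: ref 3 -> FAULT, frames=[2,5,3,-] (faults so far: 3)
  step 4: ref 4 -> FAULT, frames=[2,5,3,4] (faults so far: 4)
  step 5: ref 4 -> HIT, frames=[2,5,3,4] (faults so far: 4)
  step 6: ref 6 -> FAULT, evict 2, frames=[6,5,3,4] (faults so far: 5)
  step 7: ref 5 -> HIT, frames=[6,5,3,4] (faults so far: 5)
  step 8: ref 5 -> HIT, frames=[6,5,3,4] (faults so far: 5)
  step 9: ref 5 -> HIT, frames=[6,5,3,4] (faults so far: 5)
  step 10: ref 5 -> HIT, frames=[6,5,3,4] (faults so far: 5)
  step 11: ref 5 -> HIT, frames=[6,5,3,4] (faults so far: 5)
  Optimal total faults: 5

Answer: 5 6 5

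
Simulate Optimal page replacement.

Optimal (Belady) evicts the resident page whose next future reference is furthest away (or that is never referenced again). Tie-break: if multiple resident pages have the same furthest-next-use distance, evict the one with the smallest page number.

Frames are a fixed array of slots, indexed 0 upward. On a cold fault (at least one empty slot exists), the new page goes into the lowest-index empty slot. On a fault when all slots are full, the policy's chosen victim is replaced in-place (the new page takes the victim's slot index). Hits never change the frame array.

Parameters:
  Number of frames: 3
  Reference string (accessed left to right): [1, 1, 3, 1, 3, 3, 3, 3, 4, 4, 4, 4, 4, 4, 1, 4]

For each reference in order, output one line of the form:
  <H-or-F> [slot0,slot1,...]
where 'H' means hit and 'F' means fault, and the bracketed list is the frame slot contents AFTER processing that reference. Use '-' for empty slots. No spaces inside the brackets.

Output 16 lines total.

F [1,-,-]
H [1,-,-]
F [1,3,-]
H [1,3,-]
H [1,3,-]
H [1,3,-]
H [1,3,-]
H [1,3,-]
F [1,3,4]
H [1,3,4]
H [1,3,4]
H [1,3,4]
H [1,3,4]
H [1,3,4]
H [1,3,4]
H [1,3,4]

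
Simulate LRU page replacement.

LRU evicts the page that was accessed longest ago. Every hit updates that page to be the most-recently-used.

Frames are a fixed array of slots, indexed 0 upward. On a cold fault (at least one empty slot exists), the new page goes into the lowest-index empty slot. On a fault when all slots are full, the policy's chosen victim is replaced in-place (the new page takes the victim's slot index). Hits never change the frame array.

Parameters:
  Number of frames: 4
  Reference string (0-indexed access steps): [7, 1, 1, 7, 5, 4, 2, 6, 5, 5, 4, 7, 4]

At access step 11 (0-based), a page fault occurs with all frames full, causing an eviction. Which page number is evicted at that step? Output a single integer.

Answer: 2

Derivation:
Step 0: ref 7 -> FAULT, frames=[7,-,-,-]
Step 1: ref 1 -> FAULT, frames=[7,1,-,-]
Step 2: ref 1 -> HIT, frames=[7,1,-,-]
Step 3: ref 7 -> HIT, frames=[7,1,-,-]
Step 4: ref 5 -> FAULT, frames=[7,1,5,-]
Step 5: ref 4 -> FAULT, frames=[7,1,5,4]
Step 6: ref 2 -> FAULT, evict 1, frames=[7,2,5,4]
Step 7: ref 6 -> FAULT, evict 7, frames=[6,2,5,4]
Step 8: ref 5 -> HIT, frames=[6,2,5,4]
Step 9: ref 5 -> HIT, frames=[6,2,5,4]
Step 10: ref 4 -> HIT, frames=[6,2,5,4]
Step 11: ref 7 -> FAULT, evict 2, frames=[6,7,5,4]
At step 11: evicted page 2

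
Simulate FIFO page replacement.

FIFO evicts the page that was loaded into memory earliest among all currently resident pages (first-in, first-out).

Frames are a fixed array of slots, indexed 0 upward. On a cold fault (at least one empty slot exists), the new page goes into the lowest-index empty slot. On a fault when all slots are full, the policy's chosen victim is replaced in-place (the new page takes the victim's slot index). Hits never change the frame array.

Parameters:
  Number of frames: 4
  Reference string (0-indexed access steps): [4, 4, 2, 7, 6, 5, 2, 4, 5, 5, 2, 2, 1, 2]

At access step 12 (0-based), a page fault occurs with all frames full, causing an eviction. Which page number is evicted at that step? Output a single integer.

Step 0: ref 4 -> FAULT, frames=[4,-,-,-]
Step 1: ref 4 -> HIT, frames=[4,-,-,-]
Step 2: ref 2 -> FAULT, frames=[4,2,-,-]
Step 3: ref 7 -> FAULT, frames=[4,2,7,-]
Step 4: ref 6 -> FAULT, frames=[4,2,7,6]
Step 5: ref 5 -> FAULT, evict 4, frames=[5,2,7,6]
Step 6: ref 2 -> HIT, frames=[5,2,7,6]
Step 7: ref 4 -> FAULT, evict 2, frames=[5,4,7,6]
Step 8: ref 5 -> HIT, frames=[5,4,7,6]
Step 9: ref 5 -> HIT, frames=[5,4,7,6]
Step 10: ref 2 -> FAULT, evict 7, frames=[5,4,2,6]
Step 11: ref 2 -> HIT, frames=[5,4,2,6]
Step 12: ref 1 -> FAULT, evict 6, frames=[5,4,2,1]
At step 12: evicted page 6

Answer: 6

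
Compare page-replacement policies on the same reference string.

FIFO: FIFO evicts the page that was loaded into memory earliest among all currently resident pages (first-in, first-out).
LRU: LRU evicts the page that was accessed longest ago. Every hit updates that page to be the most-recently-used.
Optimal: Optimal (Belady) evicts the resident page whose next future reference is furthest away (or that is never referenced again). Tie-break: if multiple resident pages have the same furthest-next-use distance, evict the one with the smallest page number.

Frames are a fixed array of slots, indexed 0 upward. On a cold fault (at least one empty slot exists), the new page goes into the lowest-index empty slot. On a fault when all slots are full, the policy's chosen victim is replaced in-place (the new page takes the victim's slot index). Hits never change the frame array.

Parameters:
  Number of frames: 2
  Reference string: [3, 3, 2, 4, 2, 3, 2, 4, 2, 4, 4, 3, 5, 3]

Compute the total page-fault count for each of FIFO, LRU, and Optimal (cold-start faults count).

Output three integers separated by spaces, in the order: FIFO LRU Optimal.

Answer: 8 7 7

Derivation:
--- FIFO ---
  step 0: ref 3 -> FAULT, frames=[3,-] (faults so far: 1)
  step 1: ref 3 -> HIT, frames=[3,-] (faults so far: 1)
  step 2: ref 2 -> FAULT, frames=[3,2] (faults so far: 2)
  step 3: ref 4 -> FAULT, evict 3, frames=[4,2] (faults so far: 3)
  step 4: ref 2 -> HIT, frames=[4,2] (faults so far: 3)
  step 5: ref 3 -> FAULT, evict 2, frames=[4,3] (faults so far: 4)
  step 6: ref 2 -> FAULT, evict 4, frames=[2,3] (faults so far: 5)
  step 7: ref 4 -> FAULT, evict 3, frames=[2,4] (faults so far: 6)
  step 8: ref 2 -> HIT, frames=[2,4] (faults so far: 6)
  step 9: ref 4 -> HIT, frames=[2,4] (faults so far: 6)
  step 10: ref 4 -> HIT, frames=[2,4] (faults so far: 6)
  step 11: ref 3 -> FAULT, evict 2, frames=[3,4] (faults so far: 7)
  step 12: ref 5 -> FAULT, evict 4, frames=[3,5] (faults so far: 8)
  step 13: ref 3 -> HIT, frames=[3,5] (faults so far: 8)
  FIFO total faults: 8
--- LRU ---
  step 0: ref 3 -> FAULT, frames=[3,-] (faults so far: 1)
  step 1: ref 3 -> HIT, frames=[3,-] (faults so far: 1)
  step 2: ref 2 -> FAULT, frames=[3,2] (faults so far: 2)
  step 3: ref 4 -> FAULT, evict 3, frames=[4,2] (faults so far: 3)
  step 4: ref 2 -> HIT, frames=[4,2] (faults so far: 3)
  step 5: ref 3 -> FAULT, evict 4, frames=[3,2] (faults so far: 4)
  step 6: ref 2 -> HIT, frames=[3,2] (faults so far: 4)
  step 7: ref 4 -> FAULT, evict 3, frames=[4,2] (faults so far: 5)
  step 8: ref 2 -> HIT, frames=[4,2] (faults so far: 5)
  step 9: ref 4 -> HIT, frames=[4,2] (faults so far: 5)
  step 10: ref 4 -> HIT, frames=[4,2] (faults so far: 5)
  step 11: ref 3 -> FAULT, evict 2, frames=[4,3] (faults so far: 6)
  step 12: ref 5 -> FAULT, evict 4, frames=[5,3] (faults so far: 7)
  step 13: ref 3 -> HIT, frames=[5,3] (faults so far: 7)
  LRU total faults: 7
--- Optimal ---
  step 0: ref 3 -> FAULT, frames=[3,-] (faults so far: 1)
  step 1: ref 3 -> HIT, frames=[3,-] (faults so far: 1)
  step 2: ref 2 -> FAULT, frames=[3,2] (faults so far: 2)
  step 3: ref 4 -> FAULT, evict 3, frames=[4,2] (faults so far: 3)
  step 4: ref 2 -> HIT, frames=[4,2] (faults so far: 3)
  step 5: ref 3 -> FAULT, evict 4, frames=[3,2] (faults so far: 4)
  step 6: ref 2 -> HIT, frames=[3,2] (faults so far: 4)
  step 7: ref 4 -> FAULT, evict 3, frames=[4,2] (faults so far: 5)
  step 8: ref 2 -> HIT, frames=[4,2] (faults so far: 5)
  step 9: ref 4 -> HIT, frames=[4,2] (faults so far: 5)
  step 10: ref 4 -> HIT, frames=[4,2] (faults so far: 5)
  step 11: ref 3 -> FAULT, evict 2, frames=[4,3] (faults so far: 6)
  step 12: ref 5 -> FAULT, evict 4, frames=[5,3] (faults so far: 7)
  step 13: ref 3 -> HIT, frames=[5,3] (faults so far: 7)
  Optimal total faults: 7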